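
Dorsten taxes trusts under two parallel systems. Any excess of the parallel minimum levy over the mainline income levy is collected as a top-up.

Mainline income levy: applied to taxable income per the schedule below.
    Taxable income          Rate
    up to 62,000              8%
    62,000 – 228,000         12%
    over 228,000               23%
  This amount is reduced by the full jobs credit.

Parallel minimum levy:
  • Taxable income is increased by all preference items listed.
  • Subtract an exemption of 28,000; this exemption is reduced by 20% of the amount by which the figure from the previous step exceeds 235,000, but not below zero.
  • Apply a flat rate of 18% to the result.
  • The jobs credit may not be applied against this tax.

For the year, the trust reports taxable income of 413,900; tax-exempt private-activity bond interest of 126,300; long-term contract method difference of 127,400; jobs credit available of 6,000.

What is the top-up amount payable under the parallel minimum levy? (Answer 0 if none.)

Mainline income levy:
  62,000 × 8% = 4,960
  166,000 × 12% = 19,920
  185,900 × 23% = 42,757
  → 67,637
  Less jobs credit 6,000 → 61,637

Parallel minimum levy:
  Adjusted income: 413,900 + 126,300 + 127,400 = 667,600
  Exemption: 20% × (667,600 − 235,000) = 86,520 ≥ 28,000, so the exemption is fully phased out
  Base: 667,600 − 0 = 667,600
  667,600 × 18% = 120,168

Excess of parallel minimum levy over mainline income levy: 120,168 − 61,637 = 58,531.

58,531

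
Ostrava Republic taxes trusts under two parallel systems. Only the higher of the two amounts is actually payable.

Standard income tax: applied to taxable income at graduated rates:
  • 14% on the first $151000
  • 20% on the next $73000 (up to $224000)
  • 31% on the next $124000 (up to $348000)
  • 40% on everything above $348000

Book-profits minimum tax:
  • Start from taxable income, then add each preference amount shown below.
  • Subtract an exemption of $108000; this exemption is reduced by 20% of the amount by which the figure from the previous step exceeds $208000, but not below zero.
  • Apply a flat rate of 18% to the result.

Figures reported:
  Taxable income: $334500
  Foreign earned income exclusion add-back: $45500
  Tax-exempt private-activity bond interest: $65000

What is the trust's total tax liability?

Book-profits minimum tax:
  Adjusted income: $334500 + $45500 + $65000 = $445000
  Exemption: $108000 − 20% × ($445000 − $208000) = $108000 − $47400 = $60600
  Base: $445000 − $60600 = $384400
  $384400 × 18% = $69192

Standard income tax:
  $151000 × 14% = $21140
  $73000 × 20% = $14600
  $110500 × 31% = $34255
  → $69995

$69995 > $69192, so the standard income tax governs.

$69995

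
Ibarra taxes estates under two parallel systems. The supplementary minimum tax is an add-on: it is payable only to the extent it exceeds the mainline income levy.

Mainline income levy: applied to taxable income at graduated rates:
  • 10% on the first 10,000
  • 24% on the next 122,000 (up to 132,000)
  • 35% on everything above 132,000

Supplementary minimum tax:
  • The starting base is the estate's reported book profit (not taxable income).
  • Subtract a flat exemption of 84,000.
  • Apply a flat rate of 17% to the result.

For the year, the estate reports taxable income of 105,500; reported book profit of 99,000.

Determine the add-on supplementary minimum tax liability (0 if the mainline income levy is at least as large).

Supplementary minimum tax:
  Base (reported book profit): 99,000
  Less exemption 84,000 → base 15,000
  15,000 × 17% = 2,550

Mainline income levy:
  10,000 × 10% = 1,000
  95,500 × 24% = 22,920
  → 23,920

2,550 ≤ 23,920, so no add-on is due.

0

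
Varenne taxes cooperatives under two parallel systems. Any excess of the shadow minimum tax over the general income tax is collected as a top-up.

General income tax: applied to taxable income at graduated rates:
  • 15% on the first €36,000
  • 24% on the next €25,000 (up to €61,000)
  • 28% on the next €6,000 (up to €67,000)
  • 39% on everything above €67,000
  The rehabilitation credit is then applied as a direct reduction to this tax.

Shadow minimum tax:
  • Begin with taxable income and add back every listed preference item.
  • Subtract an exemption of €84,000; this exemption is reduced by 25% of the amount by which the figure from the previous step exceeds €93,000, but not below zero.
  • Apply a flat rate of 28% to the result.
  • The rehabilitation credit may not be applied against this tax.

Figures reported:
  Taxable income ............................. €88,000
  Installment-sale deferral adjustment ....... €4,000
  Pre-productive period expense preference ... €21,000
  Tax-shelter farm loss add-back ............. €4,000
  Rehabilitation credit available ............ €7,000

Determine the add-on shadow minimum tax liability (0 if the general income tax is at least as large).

€0

Shadow minimum tax:
  Adjusted income: €88,000 + €4,000 + €21,000 + €4,000 = €117,000
  Exemption: €84,000 − 25% × (€117,000 − €93,000) = €84,000 − €6,000 = €78,000
  Base: €117,000 − €78,000 = €39,000
  €39,000 × 28% = €10,920

General income tax:
  €36,000 × 15% = €5,400
  €25,000 × 24% = €6,000
  €6,000 × 28% = €1,680
  €21,000 × 39% = €8,190
  → €21,270
  Less rehabilitation credit €7,000 → €14,270

€10,920 ≤ €14,270, so no add-on is due.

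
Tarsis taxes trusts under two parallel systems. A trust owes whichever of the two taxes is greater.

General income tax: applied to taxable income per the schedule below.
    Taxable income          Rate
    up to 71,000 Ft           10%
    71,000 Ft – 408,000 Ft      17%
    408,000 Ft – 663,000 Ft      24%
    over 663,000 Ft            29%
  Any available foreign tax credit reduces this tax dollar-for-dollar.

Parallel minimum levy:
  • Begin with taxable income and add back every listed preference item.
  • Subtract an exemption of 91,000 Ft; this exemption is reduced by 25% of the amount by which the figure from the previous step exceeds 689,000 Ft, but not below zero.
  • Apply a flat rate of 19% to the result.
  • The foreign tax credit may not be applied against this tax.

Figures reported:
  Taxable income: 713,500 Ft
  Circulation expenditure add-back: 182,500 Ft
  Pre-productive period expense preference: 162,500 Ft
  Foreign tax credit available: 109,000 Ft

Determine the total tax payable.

Parallel minimum levy:
  Adjusted income: 713,500 Ft + 182,500 Ft + 162,500 Ft = 1,058,500 Ft
  Exemption: 25% × (1,058,500 Ft − 689,000 Ft) = 92,375 Ft ≥ 91,000 Ft, so the exemption is fully phased out
  Base: 1,058,500 Ft − 0 Ft = 1,058,500 Ft
  1,058,500 Ft × 19% = 201,115 Ft

General income tax:
  71,000 Ft × 10% = 7,100 Ft
  337,000 Ft × 17% = 57,290 Ft
  255,000 Ft × 24% = 61,200 Ft
  50,500 Ft × 29% = 14,645 Ft
  → 140,235 Ft
  Less foreign tax credit 109,000 Ft → 31,235 Ft

201,115 Ft > 31,235 Ft, so the parallel minimum levy is the binding amount.

201,115 Ft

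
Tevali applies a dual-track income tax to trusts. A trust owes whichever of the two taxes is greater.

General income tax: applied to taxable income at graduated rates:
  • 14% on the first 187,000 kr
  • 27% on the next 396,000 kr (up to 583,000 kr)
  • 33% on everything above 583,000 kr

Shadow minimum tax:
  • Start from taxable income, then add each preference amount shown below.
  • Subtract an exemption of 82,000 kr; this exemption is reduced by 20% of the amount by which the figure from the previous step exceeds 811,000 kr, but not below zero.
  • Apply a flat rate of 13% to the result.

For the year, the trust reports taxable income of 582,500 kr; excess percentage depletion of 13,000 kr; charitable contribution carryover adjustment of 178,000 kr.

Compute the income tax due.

132,965 kr

General income tax:
  187,000 kr × 14% = 26,180 kr
  395,500 kr × 27% = 106,785 kr
  → 132,965 kr

Shadow minimum tax:
  Adjusted income: 582,500 kr + 13,000 kr + 178,000 kr = 773,500 kr
  Exemption: 773,500 kr ≤ 811,000 kr, so full 82,000 kr applies
  Base: 773,500 kr − 82,000 kr = 691,500 kr
  691,500 kr × 13% = 89,895 kr

132,965 kr > 89,895 kr, so the general income tax governs.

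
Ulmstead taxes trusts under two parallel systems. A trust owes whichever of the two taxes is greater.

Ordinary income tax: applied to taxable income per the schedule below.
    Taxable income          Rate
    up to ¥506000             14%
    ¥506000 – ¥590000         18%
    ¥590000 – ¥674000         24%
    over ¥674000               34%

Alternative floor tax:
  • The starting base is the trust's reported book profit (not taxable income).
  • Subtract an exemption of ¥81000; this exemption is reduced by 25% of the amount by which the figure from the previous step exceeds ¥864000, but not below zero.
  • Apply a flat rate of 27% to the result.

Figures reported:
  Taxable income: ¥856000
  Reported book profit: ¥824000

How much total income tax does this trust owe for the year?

Ordinary income tax:
  ¥506000 × 14% = ¥70840
  ¥84000 × 18% = ¥15120
  ¥84000 × 24% = ¥20160
  ¥182000 × 34% = ¥61880
  → ¥168000

Alternative floor tax:
  Base (reported book profit): ¥824000
  Exemption: ¥824000 ≤ ¥864000, so full ¥81000 applies
  Base: ¥824000 − ¥81000 = ¥743000
  ¥743000 × 27% = ¥200610

¥200610 > ¥168000, so the alternative floor tax is the binding amount.

¥200610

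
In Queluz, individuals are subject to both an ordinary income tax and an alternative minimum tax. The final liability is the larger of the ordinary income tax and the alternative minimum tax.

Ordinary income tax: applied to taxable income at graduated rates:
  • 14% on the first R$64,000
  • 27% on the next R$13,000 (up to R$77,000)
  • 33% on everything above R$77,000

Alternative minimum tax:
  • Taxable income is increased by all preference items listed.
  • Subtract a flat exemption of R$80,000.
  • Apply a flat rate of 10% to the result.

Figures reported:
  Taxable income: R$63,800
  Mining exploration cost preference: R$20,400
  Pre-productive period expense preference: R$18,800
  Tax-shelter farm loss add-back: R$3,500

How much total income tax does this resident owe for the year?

R$8,932

Alternative minimum tax:
  Adjusted income: R$63,800 + R$20,400 + R$18,800 + R$3,500 = R$106,500
  Less exemption R$80,000 → base R$26,500
  R$26,500 × 10% = R$2,650

Ordinary income tax:
  R$63,800 × 14% = R$8,932

R$8,932 > R$2,650, so the ordinary income tax governs.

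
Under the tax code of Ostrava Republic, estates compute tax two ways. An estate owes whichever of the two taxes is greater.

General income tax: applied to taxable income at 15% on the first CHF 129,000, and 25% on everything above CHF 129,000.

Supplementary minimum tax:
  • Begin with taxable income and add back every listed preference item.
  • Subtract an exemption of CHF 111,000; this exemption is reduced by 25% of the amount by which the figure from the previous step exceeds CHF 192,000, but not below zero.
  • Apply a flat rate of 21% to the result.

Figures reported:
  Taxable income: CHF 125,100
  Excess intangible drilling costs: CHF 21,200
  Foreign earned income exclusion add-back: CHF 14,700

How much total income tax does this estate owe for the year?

CHF 18,765

Supplementary minimum tax:
  Adjusted income: CHF 125,100 + CHF 21,200 + CHF 14,700 = CHF 161,000
  Exemption: CHF 161,000 ≤ CHF 192,000, so full CHF 111,000 applies
  Base: CHF 161,000 − CHF 111,000 = CHF 50,000
  CHF 50,000 × 21% = CHF 10,500

General income tax:
  CHF 125,100 × 15% = CHF 18,765

CHF 18,765 > CHF 10,500, so the general income tax governs.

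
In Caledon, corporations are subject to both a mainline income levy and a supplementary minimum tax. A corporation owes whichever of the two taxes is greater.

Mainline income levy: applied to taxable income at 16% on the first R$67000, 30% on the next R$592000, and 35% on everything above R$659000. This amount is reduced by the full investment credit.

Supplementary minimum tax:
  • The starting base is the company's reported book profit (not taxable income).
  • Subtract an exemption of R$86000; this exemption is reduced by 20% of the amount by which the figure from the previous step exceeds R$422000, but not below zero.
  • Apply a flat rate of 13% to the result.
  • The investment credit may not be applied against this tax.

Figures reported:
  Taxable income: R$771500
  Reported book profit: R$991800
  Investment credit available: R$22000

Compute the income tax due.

Mainline income levy:
  R$67000 × 16% = R$10720
  R$592000 × 30% = R$177600
  R$112500 × 35% = R$39375
  → R$227695
  Less investment credit R$22000 → R$205695

Supplementary minimum tax:
  Base (reported book profit): R$991800
  Exemption: 20% × (R$991800 − R$422000) = R$113960 ≥ R$86000, so the exemption is fully phased out
  Base: R$991800 − R$0 = R$991800
  R$991800 × 13% = R$128934

R$205695 > R$128934, so the mainline income levy governs.

R$205695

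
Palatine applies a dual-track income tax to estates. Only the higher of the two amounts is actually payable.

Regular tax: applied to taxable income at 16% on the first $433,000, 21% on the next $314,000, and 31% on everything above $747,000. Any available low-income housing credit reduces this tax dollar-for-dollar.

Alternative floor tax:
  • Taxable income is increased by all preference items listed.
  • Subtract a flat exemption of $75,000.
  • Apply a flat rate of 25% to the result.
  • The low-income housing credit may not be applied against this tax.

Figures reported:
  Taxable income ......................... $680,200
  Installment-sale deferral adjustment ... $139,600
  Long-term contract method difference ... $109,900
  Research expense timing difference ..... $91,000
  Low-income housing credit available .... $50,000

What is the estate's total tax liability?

Regular tax:
  $433,000 × 16% = $69,280
  $247,200 × 21% = $51,912
  → $121,192
  Less low-income housing credit $50,000 → $71,192

Alternative floor tax:
  Adjusted income: $680,200 + $139,600 + $109,900 + $91,000 = $1,020,700
  Less exemption $75,000 → base $945,700
  $945,700 × 25% = $236,425

$236,425 > $71,192, so the alternative floor tax is the binding amount.

$236,425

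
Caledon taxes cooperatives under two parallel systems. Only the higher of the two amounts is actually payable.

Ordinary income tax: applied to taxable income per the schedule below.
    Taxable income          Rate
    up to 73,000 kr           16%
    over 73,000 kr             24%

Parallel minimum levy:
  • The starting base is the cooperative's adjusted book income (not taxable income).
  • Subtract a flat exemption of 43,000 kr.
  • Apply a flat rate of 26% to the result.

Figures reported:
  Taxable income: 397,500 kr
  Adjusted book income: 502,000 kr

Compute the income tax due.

119,340 kr

Parallel minimum levy:
  Base (adjusted book income): 502,000 kr
  Less exemption 43,000 kr → base 459,000 kr
  459,000 kr × 26% = 119,340 kr

Ordinary income tax:
  73,000 kr × 16% = 11,680 kr
  324,500 kr × 24% = 77,880 kr
  → 89,560 kr

119,340 kr > 89,560 kr, so the parallel minimum levy is the binding amount.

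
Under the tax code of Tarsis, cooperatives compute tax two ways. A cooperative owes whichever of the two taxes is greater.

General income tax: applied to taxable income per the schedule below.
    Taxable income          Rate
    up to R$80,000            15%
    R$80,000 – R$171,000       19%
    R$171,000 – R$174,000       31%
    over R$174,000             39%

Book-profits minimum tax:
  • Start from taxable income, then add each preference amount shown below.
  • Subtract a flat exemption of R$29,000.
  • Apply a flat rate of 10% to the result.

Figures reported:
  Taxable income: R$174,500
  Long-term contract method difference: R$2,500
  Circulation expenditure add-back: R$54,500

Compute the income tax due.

R$30,415

Book-profits minimum tax:
  Adjusted income: R$174,500 + R$2,500 + R$54,500 = R$231,500
  Less exemption R$29,000 → base R$202,500
  R$202,500 × 10% = R$20,250

General income tax:
  R$80,000 × 15% = R$12,000
  R$91,000 × 19% = R$17,290
  R$3,000 × 31% = R$930
  R$500 × 39% = R$195
  → R$30,415

R$30,415 > R$20,250, so the general income tax governs.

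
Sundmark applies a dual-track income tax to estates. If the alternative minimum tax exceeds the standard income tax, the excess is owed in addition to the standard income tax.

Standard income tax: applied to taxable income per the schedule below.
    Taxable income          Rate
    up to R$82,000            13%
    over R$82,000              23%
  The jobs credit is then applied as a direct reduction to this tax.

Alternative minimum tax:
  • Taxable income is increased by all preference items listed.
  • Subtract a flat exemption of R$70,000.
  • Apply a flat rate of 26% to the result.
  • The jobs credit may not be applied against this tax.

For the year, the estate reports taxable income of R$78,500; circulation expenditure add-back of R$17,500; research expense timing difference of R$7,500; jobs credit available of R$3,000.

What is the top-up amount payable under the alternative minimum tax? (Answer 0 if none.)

Standard income tax:
  R$78,500 × 13% = R$10,205
  Less jobs credit R$3,000 → R$7,205

Alternative minimum tax:
  Adjusted income: R$78,500 + R$17,500 + R$7,500 = R$103,500
  Less exemption R$70,000 → base R$33,500
  R$33,500 × 26% = R$8,710

Excess of alternative minimum tax over standard income tax: R$8,710 − R$7,205 = R$1,505.

R$1,505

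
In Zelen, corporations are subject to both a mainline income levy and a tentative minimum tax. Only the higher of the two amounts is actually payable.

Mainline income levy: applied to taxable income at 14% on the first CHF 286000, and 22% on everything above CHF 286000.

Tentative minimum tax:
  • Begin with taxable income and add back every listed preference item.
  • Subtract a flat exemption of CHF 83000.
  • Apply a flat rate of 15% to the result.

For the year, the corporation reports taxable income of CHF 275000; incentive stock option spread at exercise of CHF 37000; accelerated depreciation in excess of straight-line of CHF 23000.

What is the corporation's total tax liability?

CHF 38500

Tentative minimum tax:
  Adjusted income: CHF 275000 + CHF 37000 + CHF 23000 = CHF 335000
  Less exemption CHF 83000 → base CHF 252000
  CHF 252000 × 15% = CHF 37800

Mainline income levy:
  CHF 275000 × 14% = CHF 38500

CHF 38500 > CHF 37800, so the mainline income levy governs.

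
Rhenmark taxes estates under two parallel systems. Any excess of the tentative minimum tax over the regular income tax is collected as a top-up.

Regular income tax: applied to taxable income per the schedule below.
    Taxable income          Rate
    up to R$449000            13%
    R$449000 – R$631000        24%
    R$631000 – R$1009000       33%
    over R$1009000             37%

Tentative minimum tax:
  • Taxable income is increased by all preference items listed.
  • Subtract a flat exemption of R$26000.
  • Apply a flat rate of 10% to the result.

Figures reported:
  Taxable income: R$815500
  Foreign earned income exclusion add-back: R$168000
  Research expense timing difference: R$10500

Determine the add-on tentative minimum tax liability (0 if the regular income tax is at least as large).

Tentative minimum tax:
  Adjusted income: R$815500 + R$168000 + R$10500 = R$994000
  Less exemption R$26000 → base R$968000
  R$968000 × 10% = R$96800

Regular income tax:
  R$449000 × 13% = R$58370
  R$182000 × 24% = R$43680
  R$184500 × 33% = R$60885
  → R$162935

R$96800 ≤ R$162935, so no add-on is due.

R$0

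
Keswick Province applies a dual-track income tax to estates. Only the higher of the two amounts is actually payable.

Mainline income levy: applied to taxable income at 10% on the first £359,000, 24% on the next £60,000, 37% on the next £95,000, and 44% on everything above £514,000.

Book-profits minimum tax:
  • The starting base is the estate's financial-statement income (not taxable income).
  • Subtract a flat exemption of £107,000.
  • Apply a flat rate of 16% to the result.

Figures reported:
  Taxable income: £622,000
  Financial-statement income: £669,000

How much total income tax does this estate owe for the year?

£132,970

Mainline income levy:
  £359,000 × 10% = £35,900
  £60,000 × 24% = £14,400
  £95,000 × 37% = £35,150
  £108,000 × 44% = £47,520
  → £132,970

Book-profits minimum tax:
  Base (financial-statement income): £669,000
  Less exemption £107,000 → base £562,000
  £562,000 × 16% = £89,920

£132,970 > £89,920, so the mainline income levy governs.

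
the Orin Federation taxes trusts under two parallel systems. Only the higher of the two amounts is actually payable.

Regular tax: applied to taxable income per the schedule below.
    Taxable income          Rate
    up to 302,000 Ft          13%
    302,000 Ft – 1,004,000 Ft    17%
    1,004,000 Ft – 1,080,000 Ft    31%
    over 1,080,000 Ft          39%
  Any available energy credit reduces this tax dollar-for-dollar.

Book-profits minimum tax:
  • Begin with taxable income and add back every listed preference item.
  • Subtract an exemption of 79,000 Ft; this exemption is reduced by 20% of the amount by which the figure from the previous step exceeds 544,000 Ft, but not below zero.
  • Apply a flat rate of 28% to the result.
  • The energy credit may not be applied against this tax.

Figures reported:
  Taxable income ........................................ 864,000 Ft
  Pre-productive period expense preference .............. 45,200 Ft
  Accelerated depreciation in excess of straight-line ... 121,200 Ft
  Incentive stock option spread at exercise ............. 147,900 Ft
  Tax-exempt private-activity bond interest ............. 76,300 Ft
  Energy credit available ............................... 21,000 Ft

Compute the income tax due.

Regular tax:
  302,000 Ft × 13% = 39,260 Ft
  562,000 Ft × 17% = 95,540 Ft
  → 134,800 Ft
  Less energy credit 21,000 Ft → 113,800 Ft

Book-profits minimum tax:
  Adjusted income: 864,000 Ft + 45,200 Ft + 121,200 Ft + 147,900 Ft + 76,300 Ft = 1,254,600 Ft
  Exemption: 20% × (1,254,600 Ft − 544,000 Ft) = 142,120 Ft ≥ 79,000 Ft, so the exemption is fully phased out
  Base: 1,254,600 Ft − 0 Ft = 1,254,600 Ft
  1,254,600 Ft × 28% = 351,288 Ft

351,288 Ft > 113,800 Ft, so the book-profits minimum tax is the binding amount.

351,288 Ft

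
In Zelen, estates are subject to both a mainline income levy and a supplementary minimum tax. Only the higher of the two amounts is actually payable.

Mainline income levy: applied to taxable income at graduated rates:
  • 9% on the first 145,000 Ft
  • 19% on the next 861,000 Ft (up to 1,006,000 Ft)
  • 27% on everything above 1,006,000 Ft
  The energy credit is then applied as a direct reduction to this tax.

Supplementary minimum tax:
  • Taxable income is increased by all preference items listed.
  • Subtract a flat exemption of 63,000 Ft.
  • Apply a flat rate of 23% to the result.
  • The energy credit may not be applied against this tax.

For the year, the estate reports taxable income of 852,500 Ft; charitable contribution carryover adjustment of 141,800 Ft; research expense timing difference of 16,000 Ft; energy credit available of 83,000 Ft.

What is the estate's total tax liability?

Mainline income levy:
  145,000 Ft × 9% = 13,050 Ft
  707,500 Ft × 19% = 134,425 Ft
  → 147,475 Ft
  Less energy credit 83,000 Ft → 64,475 Ft

Supplementary minimum tax:
  Adjusted income: 852,500 Ft + 141,800 Ft + 16,000 Ft = 1,010,300 Ft
  Less exemption 63,000 Ft → base 947,300 Ft
  947,300 Ft × 23% = 217,879 Ft

217,879 Ft > 64,475 Ft, so the supplementary minimum tax is the binding amount.

217,879 Ft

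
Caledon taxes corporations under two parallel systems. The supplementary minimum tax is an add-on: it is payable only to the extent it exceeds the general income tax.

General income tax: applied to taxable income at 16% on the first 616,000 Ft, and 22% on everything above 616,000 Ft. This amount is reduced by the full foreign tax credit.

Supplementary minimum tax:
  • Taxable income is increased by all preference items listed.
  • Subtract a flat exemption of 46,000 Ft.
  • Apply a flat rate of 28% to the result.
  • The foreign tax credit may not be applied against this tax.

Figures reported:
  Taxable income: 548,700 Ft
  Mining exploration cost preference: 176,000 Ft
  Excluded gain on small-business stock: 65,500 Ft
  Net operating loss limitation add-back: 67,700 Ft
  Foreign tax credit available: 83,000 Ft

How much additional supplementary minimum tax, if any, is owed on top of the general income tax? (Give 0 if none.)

Supplementary minimum tax:
  Adjusted income: 548,700 Ft + 176,000 Ft + 65,500 Ft + 67,700 Ft = 857,900 Ft
  Less exemption 46,000 Ft → base 811,900 Ft
  811,900 Ft × 28% = 227,332 Ft

General income tax:
  548,700 Ft × 16% = 87,792 Ft
  Less foreign tax credit 83,000 Ft → 4,792 Ft

Excess of supplementary minimum tax over general income tax: 227,332 Ft − 4,792 Ft = 222,540 Ft.

222,540 Ft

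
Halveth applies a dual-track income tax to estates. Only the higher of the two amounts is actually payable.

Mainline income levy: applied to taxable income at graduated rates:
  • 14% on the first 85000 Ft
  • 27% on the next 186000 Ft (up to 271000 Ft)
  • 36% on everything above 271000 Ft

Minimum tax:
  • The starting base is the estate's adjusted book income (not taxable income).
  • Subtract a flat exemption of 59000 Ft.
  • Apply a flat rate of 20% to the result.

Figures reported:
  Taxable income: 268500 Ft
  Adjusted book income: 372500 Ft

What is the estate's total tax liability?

62700 Ft

Mainline income levy:
  85000 Ft × 14% = 11900 Ft
  183500 Ft × 27% = 49545 Ft
  → 61445 Ft

Minimum tax:
  Base (adjusted book income): 372500 Ft
  Less exemption 59000 Ft → base 313500 Ft
  313500 Ft × 20% = 62700 Ft

62700 Ft > 61445 Ft, so the minimum tax is the binding amount.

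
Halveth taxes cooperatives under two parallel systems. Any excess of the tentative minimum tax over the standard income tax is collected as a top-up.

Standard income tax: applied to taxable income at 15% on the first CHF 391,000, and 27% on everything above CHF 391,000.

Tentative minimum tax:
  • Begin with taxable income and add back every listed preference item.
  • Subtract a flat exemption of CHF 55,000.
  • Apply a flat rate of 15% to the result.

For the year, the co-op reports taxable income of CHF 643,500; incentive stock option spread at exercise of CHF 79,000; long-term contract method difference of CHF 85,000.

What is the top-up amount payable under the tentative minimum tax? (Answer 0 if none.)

Tentative minimum tax:
  Adjusted income: CHF 643,500 + CHF 79,000 + CHF 85,000 = CHF 807,500
  Less exemption CHF 55,000 → base CHF 752,500
  CHF 752,500 × 15% = CHF 112,875

Standard income tax:
  CHF 391,000 × 15% = CHF 58,650
  CHF 252,500 × 27% = CHF 68,175
  → CHF 126,825

CHF 112,875 ≤ CHF 126,825, so no add-on is due.

CHF 0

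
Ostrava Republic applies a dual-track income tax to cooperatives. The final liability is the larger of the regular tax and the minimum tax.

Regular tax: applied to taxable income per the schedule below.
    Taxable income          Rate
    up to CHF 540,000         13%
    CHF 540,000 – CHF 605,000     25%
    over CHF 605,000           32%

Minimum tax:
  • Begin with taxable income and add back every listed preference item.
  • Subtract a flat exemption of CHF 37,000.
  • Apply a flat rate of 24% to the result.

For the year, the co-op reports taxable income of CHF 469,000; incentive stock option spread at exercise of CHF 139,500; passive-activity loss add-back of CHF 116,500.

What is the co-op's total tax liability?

CHF 165,120

Regular tax:
  CHF 469,000 × 13% = CHF 60,970

Minimum tax:
  Adjusted income: CHF 469,000 + CHF 139,500 + CHF 116,500 = CHF 725,000
  Less exemption CHF 37,000 → base CHF 688,000
  CHF 688,000 × 24% = CHF 165,120

CHF 165,120 > CHF 60,970, so the minimum tax is the binding amount.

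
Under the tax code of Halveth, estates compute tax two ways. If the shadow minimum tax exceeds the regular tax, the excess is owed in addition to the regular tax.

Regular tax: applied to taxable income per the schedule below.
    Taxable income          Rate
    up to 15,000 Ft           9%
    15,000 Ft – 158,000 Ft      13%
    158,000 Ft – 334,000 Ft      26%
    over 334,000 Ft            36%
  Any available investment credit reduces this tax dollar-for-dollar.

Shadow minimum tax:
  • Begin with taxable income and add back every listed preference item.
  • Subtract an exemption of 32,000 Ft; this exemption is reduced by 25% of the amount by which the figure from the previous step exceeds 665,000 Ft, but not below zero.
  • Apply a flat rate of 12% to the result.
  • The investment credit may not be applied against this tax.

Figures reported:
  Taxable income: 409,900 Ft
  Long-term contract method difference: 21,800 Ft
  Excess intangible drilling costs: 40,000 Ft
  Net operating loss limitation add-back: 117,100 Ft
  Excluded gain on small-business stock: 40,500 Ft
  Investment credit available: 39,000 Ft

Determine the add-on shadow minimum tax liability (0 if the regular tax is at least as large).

Shadow minimum tax:
  Adjusted income: 409,900 Ft + 21,800 Ft + 40,000 Ft + 117,100 Ft + 40,500 Ft = 629,300 Ft
  Exemption: 629,300 Ft ≤ 665,000 Ft, so full 32,000 Ft applies
  Base: 629,300 Ft − 32,000 Ft = 597,300 Ft
  597,300 Ft × 12% = 71,676 Ft

Regular tax:
  15,000 Ft × 9% = 1,350 Ft
  143,000 Ft × 13% = 18,590 Ft
  176,000 Ft × 26% = 45,760 Ft
  75,900 Ft × 36% = 27,324 Ft
  → 93,024 Ft
  Less investment credit 39,000 Ft → 54,024 Ft

Excess of shadow minimum tax over regular tax: 71,676 Ft − 54,024 Ft = 17,652 Ft.

17,652 Ft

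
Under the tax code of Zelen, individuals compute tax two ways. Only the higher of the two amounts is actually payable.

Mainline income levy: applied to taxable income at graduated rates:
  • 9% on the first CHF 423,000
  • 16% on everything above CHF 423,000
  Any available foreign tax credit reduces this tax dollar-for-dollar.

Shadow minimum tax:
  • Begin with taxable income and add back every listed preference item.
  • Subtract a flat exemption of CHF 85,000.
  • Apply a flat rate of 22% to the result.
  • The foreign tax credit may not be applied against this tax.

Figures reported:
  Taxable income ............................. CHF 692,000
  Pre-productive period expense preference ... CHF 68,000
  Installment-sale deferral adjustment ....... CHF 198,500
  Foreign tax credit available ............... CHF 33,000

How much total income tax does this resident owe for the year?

Shadow minimum tax:
  Adjusted income: CHF 692,000 + CHF 68,000 + CHF 198,500 = CHF 958,500
  Less exemption CHF 85,000 → base CHF 873,500
  CHF 873,500 × 22% = CHF 192,170

Mainline income levy:
  CHF 423,000 × 9% = CHF 38,070
  CHF 269,000 × 16% = CHF 43,040
  → CHF 81,110
  Less foreign tax credit CHF 33,000 → CHF 48,110

CHF 192,170 > CHF 48,110, so the shadow minimum tax is the binding amount.

CHF 192,170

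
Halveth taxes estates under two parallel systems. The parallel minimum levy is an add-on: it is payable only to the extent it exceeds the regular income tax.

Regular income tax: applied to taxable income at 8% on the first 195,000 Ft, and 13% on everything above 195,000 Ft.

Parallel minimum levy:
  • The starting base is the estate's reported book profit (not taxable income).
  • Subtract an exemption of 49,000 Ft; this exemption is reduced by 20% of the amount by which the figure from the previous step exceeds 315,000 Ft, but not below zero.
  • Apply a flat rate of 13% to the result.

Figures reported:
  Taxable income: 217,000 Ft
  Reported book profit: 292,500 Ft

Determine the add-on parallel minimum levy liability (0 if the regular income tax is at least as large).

Parallel minimum levy:
  Base (reported book profit): 292,500 Ft
  Exemption: 292,500 Ft ≤ 315,000 Ft, so full 49,000 Ft applies
  Base: 292,500 Ft − 49,000 Ft = 243,500 Ft
  243,500 Ft × 13% = 31,655 Ft

Regular income tax:
  195,000 Ft × 8% = 15,600 Ft
  22,000 Ft × 13% = 2,860 Ft
  → 18,460 Ft

Excess of parallel minimum levy over regular income tax: 31,655 Ft − 18,460 Ft = 13,195 Ft.

13,195 Ft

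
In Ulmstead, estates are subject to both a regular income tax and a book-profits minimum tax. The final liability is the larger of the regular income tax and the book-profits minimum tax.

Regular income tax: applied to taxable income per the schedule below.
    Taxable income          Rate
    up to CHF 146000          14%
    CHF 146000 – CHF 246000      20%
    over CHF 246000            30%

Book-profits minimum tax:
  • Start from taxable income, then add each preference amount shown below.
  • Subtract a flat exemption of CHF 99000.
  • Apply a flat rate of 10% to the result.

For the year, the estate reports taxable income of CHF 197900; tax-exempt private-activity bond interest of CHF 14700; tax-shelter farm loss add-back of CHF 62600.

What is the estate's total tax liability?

Book-profits minimum tax:
  Adjusted income: CHF 197900 + CHF 14700 + CHF 62600 = CHF 275200
  Less exemption CHF 99000 → base CHF 176200
  CHF 176200 × 10% = CHF 17620

Regular income tax:
  CHF 146000 × 14% = CHF 20440
  CHF 51900 × 20% = CHF 10380
  → CHF 30820

CHF 30820 > CHF 17620, so the regular income tax governs.

CHF 30820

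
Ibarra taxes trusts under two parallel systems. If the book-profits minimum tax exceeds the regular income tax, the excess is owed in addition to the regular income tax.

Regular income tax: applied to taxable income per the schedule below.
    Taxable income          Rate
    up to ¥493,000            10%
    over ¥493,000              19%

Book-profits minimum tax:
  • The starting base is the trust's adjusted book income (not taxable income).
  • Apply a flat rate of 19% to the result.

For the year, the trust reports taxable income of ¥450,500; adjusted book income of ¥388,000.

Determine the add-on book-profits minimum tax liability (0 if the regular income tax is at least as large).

¥28,670

Regular income tax:
  ¥450,500 × 10% = ¥45,050

Book-profits minimum tax:
  Base (adjusted book income): ¥388,000
  ¥388,000 × 19% = ¥73,720

Excess of book-profits minimum tax over regular income tax: ¥73,720 − ¥45,050 = ¥28,670.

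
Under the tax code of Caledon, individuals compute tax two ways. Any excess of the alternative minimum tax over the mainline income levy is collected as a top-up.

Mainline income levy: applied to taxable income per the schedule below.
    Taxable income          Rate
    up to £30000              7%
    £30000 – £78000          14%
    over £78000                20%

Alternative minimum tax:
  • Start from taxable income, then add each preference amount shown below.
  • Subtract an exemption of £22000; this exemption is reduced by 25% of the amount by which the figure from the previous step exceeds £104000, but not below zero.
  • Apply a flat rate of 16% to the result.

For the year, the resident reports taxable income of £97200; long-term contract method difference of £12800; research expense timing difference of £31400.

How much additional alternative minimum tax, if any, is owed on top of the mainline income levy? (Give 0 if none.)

£7940

Mainline income levy:
  £30000 × 7% = £2100
  £48000 × 14% = £6720
  £19200 × 20% = £3840
  → £12660

Alternative minimum tax:
  Adjusted income: £97200 + £12800 + £31400 = £141400
  Exemption: £22000 − 25% × (£141400 − £104000) = £22000 − £9350 = £12650
  Base: £141400 − £12650 = £128750
  £128750 × 16% = £20600

Excess of alternative minimum tax over mainline income levy: £20600 − £12660 = £7940.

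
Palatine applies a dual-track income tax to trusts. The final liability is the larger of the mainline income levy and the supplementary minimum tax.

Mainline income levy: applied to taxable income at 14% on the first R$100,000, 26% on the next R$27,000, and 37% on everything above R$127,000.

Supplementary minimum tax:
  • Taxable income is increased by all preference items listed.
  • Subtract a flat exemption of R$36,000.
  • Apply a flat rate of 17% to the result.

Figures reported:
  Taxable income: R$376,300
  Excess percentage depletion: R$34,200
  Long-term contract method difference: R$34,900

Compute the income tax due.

Mainline income levy:
  R$100,000 × 14% = R$14,000
  R$27,000 × 26% = R$7,020
  R$249,300 × 37% = R$92,241
  → R$113,261

Supplementary minimum tax:
  Adjusted income: R$376,300 + R$34,200 + R$34,900 = R$445,400
  Less exemption R$36,000 → base R$409,400
  R$409,400 × 17% = R$69,598

R$113,261 > R$69,598, so the mainline income levy governs.

R$113,261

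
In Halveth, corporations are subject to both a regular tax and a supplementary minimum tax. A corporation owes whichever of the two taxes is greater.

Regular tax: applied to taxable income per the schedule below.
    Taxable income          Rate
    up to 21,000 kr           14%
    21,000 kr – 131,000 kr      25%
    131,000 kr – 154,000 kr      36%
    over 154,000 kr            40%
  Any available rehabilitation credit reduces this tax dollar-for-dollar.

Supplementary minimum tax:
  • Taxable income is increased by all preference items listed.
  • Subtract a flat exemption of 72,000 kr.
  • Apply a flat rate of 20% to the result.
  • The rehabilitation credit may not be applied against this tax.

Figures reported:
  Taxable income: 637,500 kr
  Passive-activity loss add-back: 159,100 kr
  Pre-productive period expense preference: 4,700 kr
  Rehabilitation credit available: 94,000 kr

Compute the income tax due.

Regular tax:
  21,000 kr × 14% = 2,940 kr
  110,000 kr × 25% = 27,500 kr
  23,000 kr × 36% = 8,280 kr
  483,500 kr × 40% = 193,400 kr
  → 232,120 kr
  Less rehabilitation credit 94,000 kr → 138,120 kr

Supplementary minimum tax:
  Adjusted income: 637,500 kr + 159,100 kr + 4,700 kr = 801,300 kr
  Less exemption 72,000 kr → base 729,300 kr
  729,300 kr × 20% = 145,860 kr

145,860 kr > 138,120 kr, so the supplementary minimum tax is the binding amount.

145,860 kr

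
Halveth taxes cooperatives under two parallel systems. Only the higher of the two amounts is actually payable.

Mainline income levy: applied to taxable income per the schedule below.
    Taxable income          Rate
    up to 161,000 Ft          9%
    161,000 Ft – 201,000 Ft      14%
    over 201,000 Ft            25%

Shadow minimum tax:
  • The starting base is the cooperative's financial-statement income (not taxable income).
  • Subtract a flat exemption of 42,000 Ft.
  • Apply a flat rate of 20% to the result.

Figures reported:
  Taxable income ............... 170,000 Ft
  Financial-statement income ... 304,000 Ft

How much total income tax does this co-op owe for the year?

Mainline income levy:
  161,000 Ft × 9% = 14,490 Ft
  9,000 Ft × 14% = 1,260 Ft
  → 15,750 Ft

Shadow minimum tax:
  Base (financial-statement income): 304,000 Ft
  Less exemption 42,000 Ft → base 262,000 Ft
  262,000 Ft × 20% = 52,400 Ft

52,400 Ft > 15,750 Ft, so the shadow minimum tax is the binding amount.

52,400 Ft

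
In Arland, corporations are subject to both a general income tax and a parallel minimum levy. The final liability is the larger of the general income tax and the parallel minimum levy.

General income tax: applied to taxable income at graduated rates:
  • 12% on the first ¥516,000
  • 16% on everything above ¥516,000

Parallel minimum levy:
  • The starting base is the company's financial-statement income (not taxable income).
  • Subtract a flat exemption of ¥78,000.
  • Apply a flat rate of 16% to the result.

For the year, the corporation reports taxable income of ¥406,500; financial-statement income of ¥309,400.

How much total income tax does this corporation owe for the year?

Parallel minimum levy:
  Base (financial-statement income): ¥309,400
  Less exemption ¥78,000 → base ¥231,400
  ¥231,400 × 16% = ¥37,024

General income tax:
  ¥406,500 × 12% = ¥48,780

¥48,780 > ¥37,024, so the general income tax governs.

¥48,780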